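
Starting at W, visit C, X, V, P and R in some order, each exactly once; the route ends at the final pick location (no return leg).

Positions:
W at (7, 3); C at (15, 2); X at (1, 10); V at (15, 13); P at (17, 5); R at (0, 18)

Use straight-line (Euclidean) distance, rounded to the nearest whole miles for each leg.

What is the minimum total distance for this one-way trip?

There are 5! = 120 possible orderings.
W → C → X → V → P → R: 8+16+14+8+21 = 67
W → C → X → V → R → P: 8+16+14+16+21 = 75
W → C → X → P → V → R: 8+16+17+8+16 = 65
W → C → X → P → R → V: 8+16+17+21+16 = 78
W → C → X → R → V → P: 8+16+8+16+8 = 56
W → C → X → R → P → V: 8+16+8+21+8 = 61
W → C → V → X → P → R: 8+11+14+17+21 = 71
W → C → V → X → R → P: 8+11+14+8+21 = 62
W → C → V → P → X → R: 8+11+8+17+8 = 52
W → C → V → P → R → X: 8+11+8+21+8 = 56
W → C → V → R → X → P: 8+11+16+8+17 = 60
W → C → V → R → P → X: 8+11+16+21+17 = 73
W → C → P → X → V → R: 8+4+17+14+16 = 59
W → C → P → X → R → V: 8+4+17+8+16 = 53
… (106 more)
W → C → P → V → X → R: 8+4+8+14+8 = 42  ← best
The minimum is 42.
One shortest path: W → C → P → V → X → R.

Shortest open route: 42 miles.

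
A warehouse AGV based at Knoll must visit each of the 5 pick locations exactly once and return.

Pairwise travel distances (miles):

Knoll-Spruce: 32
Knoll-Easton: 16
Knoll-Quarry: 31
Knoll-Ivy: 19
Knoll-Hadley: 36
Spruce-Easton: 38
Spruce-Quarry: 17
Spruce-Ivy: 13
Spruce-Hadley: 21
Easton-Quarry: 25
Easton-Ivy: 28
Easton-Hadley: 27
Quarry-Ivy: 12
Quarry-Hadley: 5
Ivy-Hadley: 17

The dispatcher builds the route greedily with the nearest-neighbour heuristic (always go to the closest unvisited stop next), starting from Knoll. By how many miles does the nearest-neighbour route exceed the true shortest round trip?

From Knoll: Easton=16, Ivy=19, Quarry=31, Spruce=32, Hadley=36 → choose Easton (16).
From Easton: Quarry=25, Hadley=27, Ivy=28, Spruce=38 → choose Quarry (25).
From Quarry: Hadley=5, Ivy=12, Spruce=17 → choose Hadley (5).
From Hadley: Ivy=17, Spruce=21 → choose Ivy (17).
From Ivy: Spruce=13 → choose Spruce (13).
NN route Knoll → Easton → Quarry → Hadley → Ivy → Spruce → Knoll costs 108.
Optimal: Knoll → Easton → Hadley → Quarry → Spruce → Ivy → Knoll costs 97 (by enumerating all 60 distinct tours).
Excess = 108 − 97 = 11.

Excess over optimum: 11 miles.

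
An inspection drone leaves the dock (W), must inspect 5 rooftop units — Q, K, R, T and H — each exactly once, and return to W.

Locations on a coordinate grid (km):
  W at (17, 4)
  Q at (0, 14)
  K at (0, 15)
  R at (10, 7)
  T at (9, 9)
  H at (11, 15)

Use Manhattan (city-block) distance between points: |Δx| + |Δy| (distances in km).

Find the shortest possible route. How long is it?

With 5 stops there are 5!/2 = 60 distinct round trips (a route and its reverse cost the same).
W → Q → K → R → T → H → W: 27+1+18+3+8+17 = 74
W → Q → K → R → H → T → W: 27+1+18+9+8+13 = 76
W → Q → K → T → R → H → W: 27+1+15+3+9+17 = 72
W → Q → K → T → H → R → W: 27+1+15+8+9+10 = 70
W → Q → K → H → R → T → W: 27+1+11+9+3+13 = 64
W → Q → K → H → T → R → W: 27+1+11+8+3+10 = 60
W → Q → R → K → T → H → W: 27+17+18+15+8+17 = 102
W → Q → R → K → H → T → W: 27+17+18+11+8+13 = 94
W → Q → R → T → K → H → W: 27+17+3+15+11+17 = 90
W → Q → R → T → H → K → W: 27+17+3+8+11+28 = 94
W → Q → R → H → K → T → W: 27+17+9+11+15+13 = 92
W → Q → R → H → T → K → W: 27+17+9+8+15+28 = 104
W → Q → T → K → R → H → W: 27+14+15+18+9+17 = 100
W → Q → T → K → H → R → W: 27+14+15+11+9+10 = 86
… (46 more)
W → R → T → Q → K → H → W: 10+3+14+1+11+17 = 56  ← best
The minimum is 56.
One optimal route: W → R → T → Q → K → H → W (or its reverse).

Shortest round trip = 56 km.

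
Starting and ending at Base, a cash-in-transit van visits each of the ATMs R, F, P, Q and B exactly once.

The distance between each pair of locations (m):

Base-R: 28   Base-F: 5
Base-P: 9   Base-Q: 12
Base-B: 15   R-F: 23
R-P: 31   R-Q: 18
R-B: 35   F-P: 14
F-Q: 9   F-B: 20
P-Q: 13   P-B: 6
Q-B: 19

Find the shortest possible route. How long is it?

Minimum total distance: 80 m.

With 5 stops there are 5!/2 = 60 distinct round trips (a route and its reverse cost the same).
Base → R → F → P → Q → B → Base: 28+23+14+13+19+15 = 112
Base → R → F → P → B → Q → Base: 28+23+14+6+19+12 = 102
Base → R → F → Q → P → B → Base: 28+23+9+13+6+15 = 94
Base → R → F → Q → B → P → Base: 28+23+9+19+6+9 = 94
Base → R → F → B → P → Q → Base: 28+23+20+6+13+12 = 102
Base → R → F → B → Q → P → Base: 28+23+20+19+13+9 = 112
Base → R → P → F → Q → B → Base: 28+31+14+9+19+15 = 116
Base → R → P → F → B → Q → Base: 28+31+14+20+19+12 = 124
Base → R → P → Q → F → B → Base: 28+31+13+9+20+15 = 116
Base → R → P → Q → B → F → Base: 28+31+13+19+20+5 = 116
Base → R → P → B → F → Q → Base: 28+31+6+20+9+12 = 106
Base → R → P → B → Q → F → Base: 28+31+6+19+9+5 = 98
Base → R → Q → F → P → B → Base: 28+18+9+14+6+15 = 90
Base → R → Q → F → B → P → Base: 28+18+9+20+6+9 = 90
… (46 more)
Base → F → R → Q → P → B → Base: 5+23+18+13+6+15 = 80  ← best
The minimum is 80.
One optimal route: Base → F → R → Q → P → B → Base (or its reverse).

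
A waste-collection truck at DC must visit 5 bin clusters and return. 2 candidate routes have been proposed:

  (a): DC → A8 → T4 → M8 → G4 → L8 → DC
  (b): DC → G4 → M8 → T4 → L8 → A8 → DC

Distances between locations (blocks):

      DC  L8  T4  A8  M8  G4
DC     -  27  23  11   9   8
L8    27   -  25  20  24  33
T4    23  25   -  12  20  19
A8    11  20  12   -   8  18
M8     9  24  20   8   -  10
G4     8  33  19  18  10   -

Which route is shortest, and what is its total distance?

94 blocks — (b) is the shortest.

(a): 11 + 12 + 20 + 10 + 33 + 27 = 113
(b): 8 + 10 + 20 + 25 + 20 + 11 = 94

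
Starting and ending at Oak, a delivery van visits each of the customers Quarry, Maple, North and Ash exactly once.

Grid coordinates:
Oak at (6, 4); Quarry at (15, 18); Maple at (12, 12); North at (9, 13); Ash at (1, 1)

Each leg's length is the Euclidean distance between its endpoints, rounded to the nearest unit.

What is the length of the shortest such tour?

Shortest round trip = 45.

With 4 stops there are 4!/2 = 12 distinct round trips (a route and its reverse cost the same).
Oak - Quarry - Maple - North - Ash - Oak: 17+7+3+14+6 = 47
Oak - Quarry - Maple - Ash - North - Oak: 17+7+16+14+9 = 63
Oak - Quarry - North - Maple - Ash - Oak: 17+8+3+16+6 = 50
Oak - Quarry - North - Ash - Maple - Oak: 17+8+14+16+10 = 65
Oak - Quarry - Ash - Maple - North - Oak: 17+22+16+3+9 = 67
Oak - Quarry - Ash - North - Maple - Oak: 17+22+14+3+10 = 66
Oak - Maple - Quarry - North - Ash - Oak: 10+7+8+14+6 = 45
Oak - Maple - Quarry - Ash - North - Oak: 10+7+22+14+9 = 62
Oak - Maple - North - Quarry - Ash - Oak: 10+3+8+22+6 = 49
Oak - Maple - Ash - Quarry - North - Oak: 10+16+22+8+9 = 65
Oak - North - Quarry - Maple - Ash - Oak: 9+8+7+16+6 = 46
Oak - North - Maple - Quarry - Ash - Oak: 9+3+7+22+6 = 47
The minimum is 45.
One optimal route: Oak → Maple → Quarry → North → Ash → Oak (or its reverse).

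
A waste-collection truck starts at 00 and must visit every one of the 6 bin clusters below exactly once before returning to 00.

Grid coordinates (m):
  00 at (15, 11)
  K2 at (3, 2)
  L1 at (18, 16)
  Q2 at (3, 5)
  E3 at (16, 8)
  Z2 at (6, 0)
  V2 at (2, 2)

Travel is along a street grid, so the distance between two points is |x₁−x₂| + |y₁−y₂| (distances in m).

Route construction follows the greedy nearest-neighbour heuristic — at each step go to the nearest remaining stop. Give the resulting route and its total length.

At 00 the remaining stops are E3 4, L1 8, Q2 18, Z2 20, K2 21, V2 22; go to E3.
At E3 the remaining stops are L1 10, Q2 16, Z2 18, K2 19, V2 20; go to L1.
At L1 the remaining stops are Q2 26, Z2 28, K2 29, V2 30; go to Q2.
At Q2 the remaining stops are K2 3, V2 4, Z2 8; go to K2.
At K2 the remaining stops are V2 1, Z2 5; go to V2.
At V2 the remaining stops are Z2 6; go to Z2.
Return Z2→00: 20.
Total = 4 + 10 + 26 + 3 + 1 + 6 + 20 = 70.

70 m along 00 → E3 → L1 → Q2 → K2 → V2 → Z2 → 00.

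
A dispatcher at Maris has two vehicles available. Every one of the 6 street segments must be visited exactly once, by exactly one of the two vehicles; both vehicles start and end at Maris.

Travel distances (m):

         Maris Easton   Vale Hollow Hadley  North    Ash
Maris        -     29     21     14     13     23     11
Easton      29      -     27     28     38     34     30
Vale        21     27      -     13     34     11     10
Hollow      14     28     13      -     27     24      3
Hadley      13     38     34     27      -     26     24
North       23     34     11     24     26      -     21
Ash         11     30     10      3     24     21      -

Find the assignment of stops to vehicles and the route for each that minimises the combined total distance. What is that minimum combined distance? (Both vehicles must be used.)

127 m — the smallest possible combined total.

There are 2^5 − 1 = 31 ways to divide the 6 stops into two non-empty groups. For each, the best each vehicle can do is its own shortest tour through its group:
  {Easton} + {Vale, Hollow, Hadley, North, Ash}: 58 + 77 = 135
  {Vale} + {Easton, Hollow, Hadley, North, Ash}: 42 + 115 = 157
  {Easton, Vale} + {Hollow, Hadley, North, Ash}: 77 + 77 = 154
  {Hollow} + {Easton, Vale, Hadley, North, Ash}: 28 + 117 = 145
  {Easton, Hollow} + {Vale, Hadley, North, Ash}: 71 + 71 = 142
  {Vale, Hollow} + {Easton, Hadley, North, Ash}: 48 + 114 = 162
  … (31 splits in total)
  {Hadley} + {Easton, Vale, Hollow, North, Ash}: 26 + 101 = 127  ← best
Best: vehicle 1 Maris → Hadley → Maris = 26; vehicle 2 Maris → Easton → North → Vale → Hollow → Ash → Maris = 101; combined 127.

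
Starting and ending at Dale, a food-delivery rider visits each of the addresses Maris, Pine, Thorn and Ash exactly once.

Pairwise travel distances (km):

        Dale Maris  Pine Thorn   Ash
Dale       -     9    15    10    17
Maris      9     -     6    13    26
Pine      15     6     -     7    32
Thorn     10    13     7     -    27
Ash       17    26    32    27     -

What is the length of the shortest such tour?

Minimum total distance: 66 km.

With 4 stops there are 4!/2 = 12 distinct round trips (a route and its reverse cost the same).
Dale → Maris → Pine → Thorn → Ash → Dale: 9+6+7+27+17 = 66
Dale → Maris → Pine → Ash → Thorn → Dale: 9+6+32+27+10 = 84
Dale → Maris → Thorn → Pine → Ash → Dale: 9+13+7+32+17 = 78
Dale → Maris → Thorn → Ash → Pine → Dale: 9+13+27+32+15 = 96
Dale → Maris → Ash → Pine → Thorn → Dale: 9+26+32+7+10 = 84
Dale → Maris → Ash → Thorn → Pine → Dale: 9+26+27+7+15 = 84
Dale → Pine → Maris → Thorn → Ash → Dale: 15+6+13+27+17 = 78
Dale → Pine → Maris → Ash → Thorn → Dale: 15+6+26+27+10 = 84
Dale → Pine → Thorn → Maris → Ash → Dale: 15+7+13+26+17 = 78
Dale → Pine → Ash → Maris → Thorn → Dale: 15+32+26+13+10 = 96
Dale → Thorn → Maris → Pine → Ash → Dale: 10+13+6+32+17 = 78
Dale → Thorn → Pine → Maris → Ash → Dale: 10+7+6+26+17 = 66
The minimum is 66.
One optimal route: Dale → Maris → Pine → Thorn → Ash → Dale (or its reverse).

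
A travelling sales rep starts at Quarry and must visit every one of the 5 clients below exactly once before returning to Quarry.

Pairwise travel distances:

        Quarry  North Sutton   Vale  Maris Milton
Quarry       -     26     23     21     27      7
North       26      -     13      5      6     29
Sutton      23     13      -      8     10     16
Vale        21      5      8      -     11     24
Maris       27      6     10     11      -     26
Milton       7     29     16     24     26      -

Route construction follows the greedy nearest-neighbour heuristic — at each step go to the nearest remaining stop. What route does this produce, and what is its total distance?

69 along Quarry → Milton → Sutton → Vale → North → Maris → Quarry.

At Quarry the remaining stops are Milton 7, Vale 21, Sutton 23, North 26, Maris 27; go to Milton.
At Milton the remaining stops are Sutton 16, Vale 24, Maris 26, North 29; go to Sutton.
At Sutton the remaining stops are Vale 8, Maris 10, North 13; go to Vale.
At Vale the remaining stops are North 5, Maris 11; go to North.
At North the remaining stops are Maris 6; go to Maris.
Return Maris→Quarry: 27.
Total = 7 + 16 + 8 + 5 + 6 + 27 = 69.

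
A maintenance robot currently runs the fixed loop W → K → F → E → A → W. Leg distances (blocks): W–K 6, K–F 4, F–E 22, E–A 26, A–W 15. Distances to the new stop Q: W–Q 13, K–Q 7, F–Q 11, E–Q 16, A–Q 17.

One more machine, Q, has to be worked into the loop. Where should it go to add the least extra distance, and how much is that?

Minimum extra distance: 5 blocks, inserting Q between F and E.

Insertion cost between consecutive stops i–j is d(i,Q) + d(Q,j) − d(i,j):
  between W and K: 13 + 7 − 6 = 14
  between K and F: 7 + 11 − 4 = 14
  between F and E: 11 + 16 − 22 = 5
  between E and A: 16 + 17 − 26 = 7
  between A and W: 17 + 13 − 15 = 15
Cheapest insertion is between F and E, adding 5.
New total = 73 + 5 = 78.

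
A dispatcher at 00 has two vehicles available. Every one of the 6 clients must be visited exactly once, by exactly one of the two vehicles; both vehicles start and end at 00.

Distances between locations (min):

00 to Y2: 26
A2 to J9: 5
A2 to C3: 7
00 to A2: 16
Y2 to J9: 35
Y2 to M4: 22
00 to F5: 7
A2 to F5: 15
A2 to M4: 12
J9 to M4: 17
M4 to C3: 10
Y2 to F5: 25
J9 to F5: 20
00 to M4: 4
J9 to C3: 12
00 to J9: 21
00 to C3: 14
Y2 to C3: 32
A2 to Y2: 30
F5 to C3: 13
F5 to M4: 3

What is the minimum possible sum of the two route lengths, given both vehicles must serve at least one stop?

101 min — the smallest possible combined total.

Try each way of splitting the stops between the two vehicles (each non-empty) and, for each split, find the best tour for each vehicle:
  {A2} + {Y2, J9, F5, M4, C3}: 32 + 93 = 125
  {Y2} + {A2, J9, F5, M4, C3}: 52 + 53 = 105
  {A2, Y2} + {J9, F5, M4, C3}: 72 + 53 = 125
  {J9} + {A2, Y2, F5, M4, C3}: 42 + 83 = 125
  {A2, J9} + {Y2, F5, M4, C3}: 42 + 78 = 120
  {Y2, J9} + {A2, F5, M4, C3}: 82 + 43 = 125
  … (31 splits in total)
  {F5} + {A2, Y2, J9, M4, C3}: 14 + 87 = 101  ← best
Best: vehicle 1 00 → F5 → 00 = 14; vehicle 2 00 → Y2 → A2 → J9 → C3 → M4 → 00 = 87; combined 101.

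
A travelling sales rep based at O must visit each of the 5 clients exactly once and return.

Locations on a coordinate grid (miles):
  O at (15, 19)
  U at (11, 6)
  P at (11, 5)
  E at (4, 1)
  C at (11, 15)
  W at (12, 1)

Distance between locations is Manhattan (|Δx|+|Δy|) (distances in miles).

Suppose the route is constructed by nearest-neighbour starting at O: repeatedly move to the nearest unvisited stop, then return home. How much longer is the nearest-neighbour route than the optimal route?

2 miles longer than the optimal tour.

From O: C=8, U=17, P=18, W=21, E=29 → choose C (8).
From C: U=9, P=10, W=15, E=21 → choose U (9).
From U: P=1, W=6, E=12 → choose P (1).
From P: W=5, E=11 → choose W (5).
From W: E=8 → choose E (8).
NN route O → C → U → P → W → E → O costs 60.
Optimal: O → C → U → P → E → W → O costs 58 (by enumerating all 60 distinct tours).
Excess = 60 − 58 = 2.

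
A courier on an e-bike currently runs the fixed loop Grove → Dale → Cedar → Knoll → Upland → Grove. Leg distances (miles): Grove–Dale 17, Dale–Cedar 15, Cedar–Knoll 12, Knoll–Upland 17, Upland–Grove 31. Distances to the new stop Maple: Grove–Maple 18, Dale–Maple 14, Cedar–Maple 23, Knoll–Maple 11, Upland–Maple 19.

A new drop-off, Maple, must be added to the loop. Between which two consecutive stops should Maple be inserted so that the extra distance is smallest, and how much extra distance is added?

Insertion cost between consecutive stops i–j is d(i,Maple) + d(Maple,j) − d(i,j):
  between Grove and Dale: 18 + 14 − 17 = 15
  between Dale and Cedar: 14 + 23 − 15 = 22
  between Cedar and Knoll: 23 + 11 − 12 = 22
  between Knoll and Upland: 11 + 19 − 17 = 13
  between Upland and Grove: 19 + 18 − 31 = 6
Cheapest insertion is between Upland and Grove, adding 6.
New total = 92 + 6 = 98.

Minimum extra distance: 6 miles, inserting Maple between Upland and Grove.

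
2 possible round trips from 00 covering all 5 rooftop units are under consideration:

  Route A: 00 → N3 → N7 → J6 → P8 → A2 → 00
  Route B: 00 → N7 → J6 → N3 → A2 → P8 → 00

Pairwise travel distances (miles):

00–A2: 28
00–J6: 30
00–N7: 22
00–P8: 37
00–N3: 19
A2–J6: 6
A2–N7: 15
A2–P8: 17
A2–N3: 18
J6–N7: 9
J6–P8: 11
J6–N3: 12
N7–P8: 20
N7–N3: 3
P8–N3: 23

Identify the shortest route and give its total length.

Route A: 19 + 3 + 9 + 11 + 17 + 28 = 87
Route B: 22 + 9 + 12 + 18 + 17 + 37 = 115

87 miles — Route A is the shortest.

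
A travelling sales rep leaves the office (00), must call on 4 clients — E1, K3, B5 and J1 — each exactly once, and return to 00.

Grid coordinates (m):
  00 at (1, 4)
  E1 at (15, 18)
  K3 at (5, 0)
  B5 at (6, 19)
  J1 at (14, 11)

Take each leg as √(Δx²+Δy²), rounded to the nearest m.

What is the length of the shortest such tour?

Minimum total distance: 52 m.

00-E1-K3-B5-J1-00: 20+21+19+11+15 = 86
00-E1-K3-J1-B5-00: 20+21+14+11+16 = 82
00-E1-B5-K3-J1-00: 20+9+19+14+15 = 77
00-E1-B5-J1-K3-00: 20+9+11+14+6 = 60
00-E1-J1-K3-B5-00: 20+7+14+19+16 = 76
00-E1-J1-B5-K3-00: 20+7+11+19+6 = 63
00-K3-E1-B5-J1-00: 6+21+9+11+15 = 62
00-K3-E1-J1-B5-00: 6+21+7+11+16 = 61
00-K3-B5-E1-J1-00: 6+19+9+7+15 = 56
00-K3-J1-E1-B5-00: 6+14+7+9+16 = 52
00-B5-E1-K3-J1-00: 16+9+21+14+15 = 75
00-B5-K3-E1-J1-00: 16+19+21+7+15 = 78
The minimum is 52.
One optimal route: 00 → K3 → J1 → E1 → B5 → 00 (or its reverse).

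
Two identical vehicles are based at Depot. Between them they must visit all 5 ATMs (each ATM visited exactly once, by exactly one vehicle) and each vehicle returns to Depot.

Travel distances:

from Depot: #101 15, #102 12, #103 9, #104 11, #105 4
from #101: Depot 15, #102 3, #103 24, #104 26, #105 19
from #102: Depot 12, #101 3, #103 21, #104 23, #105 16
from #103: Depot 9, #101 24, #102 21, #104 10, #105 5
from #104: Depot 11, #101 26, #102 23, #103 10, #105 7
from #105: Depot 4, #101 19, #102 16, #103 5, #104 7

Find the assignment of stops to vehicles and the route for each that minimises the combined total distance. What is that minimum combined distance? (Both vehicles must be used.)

60 — the smallest possible combined total.

Try each way of splitting the stops between the two vehicles (each non-empty) and, for each split, find the best tour for each vehicle:
  {#101} + {#102, #103, #104, #105}: 30 + 54 = 84
  {#102} + {#101, #103, #104, #105}: 24 + 60 = 84
  {#101, #102} + {#103, #104, #105}: 30 + 30 = 60
  {#103} + {#101, #102, #104, #105}: 18 + 52 = 70
  {#101, #103} + {#102, #104, #105}: 48 + 46 = 94
  {#102, #103} + {#101, #104, #105}: 42 + 52 = 94
  … (15 splits in total)
Best: vehicle 1 Depot → #101 → #102 → Depot = 30; vehicle 2 Depot → #103 → #104 → #105 → Depot = 30; combined 60.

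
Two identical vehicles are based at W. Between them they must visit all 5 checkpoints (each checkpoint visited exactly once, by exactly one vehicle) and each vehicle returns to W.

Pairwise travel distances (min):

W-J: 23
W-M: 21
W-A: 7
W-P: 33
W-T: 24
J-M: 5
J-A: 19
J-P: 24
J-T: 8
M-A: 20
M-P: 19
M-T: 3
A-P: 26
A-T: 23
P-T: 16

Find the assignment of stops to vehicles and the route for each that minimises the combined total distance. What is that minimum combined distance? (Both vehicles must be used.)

Try each way of splitting the stops between the two vehicles (each non-empty) and, for each split, find the best tour for each vehicle:
  {J} + {M, A, P, T}: 46 + 73 = 119
  {M} + {J, A, P, T}: 42 + 80 = 122
  {J, M} + {A, P, T}: 49 + 73 = 122
  {A} + {J, M, P, T}: 14 + 80 = 94
  {J, A} + {M, P, T}: 49 + 73 = 122
  {M, A} + {J, P, T}: 48 + 80 = 128
  … (15 splits in total)
Best: vehicle 1 W → A → W = 14; vehicle 2 W → J → M → T → P → W = 80; combined 94.

Minimum combined distance: 94 min.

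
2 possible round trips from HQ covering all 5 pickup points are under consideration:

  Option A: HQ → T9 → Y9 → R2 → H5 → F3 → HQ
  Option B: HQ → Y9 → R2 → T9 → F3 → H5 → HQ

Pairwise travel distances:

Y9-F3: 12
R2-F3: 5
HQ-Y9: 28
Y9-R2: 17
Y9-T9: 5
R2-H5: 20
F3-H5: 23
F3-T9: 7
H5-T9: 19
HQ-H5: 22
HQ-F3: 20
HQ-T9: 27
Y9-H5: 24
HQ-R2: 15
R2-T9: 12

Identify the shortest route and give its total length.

109 — Option B is the shortest.

Option A: 27 + 5 + 17 + 20 + 23 + 20 = 112
Option B: 28 + 17 + 12 + 7 + 23 + 22 = 109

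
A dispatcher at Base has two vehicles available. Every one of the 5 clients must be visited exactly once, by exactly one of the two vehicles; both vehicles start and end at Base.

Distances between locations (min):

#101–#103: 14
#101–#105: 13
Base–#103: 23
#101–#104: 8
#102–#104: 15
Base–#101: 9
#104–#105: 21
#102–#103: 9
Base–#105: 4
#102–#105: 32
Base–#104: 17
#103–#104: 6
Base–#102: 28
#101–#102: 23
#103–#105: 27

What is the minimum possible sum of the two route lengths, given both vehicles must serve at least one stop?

There are 2^4 − 1 = 15 ways to divide the 5 stops into two non-empty groups. For each, the best each vehicle can do is its own shortest tour through its group:
  {#101} + {#102, #103, #104, #105}: 18 + 68 = 86
  {#102} + {#101, #103, #104, #105}: 56 + 54 = 110
  {#101, #102} + {#103, #104, #105}: 60 + 54 = 114
  {#103} + {#101, #102, #104, #105}: 46 + 68 = 114
  {#101, #103} + {#102, #104, #105}: 46 + 68 = 114
  {#102, #103} + {#101, #104, #105}: 60 + 42 = 102
  … (15 splits in total)
  {#101, #102, #103, #104} + {#105}: 60 + 8 = 68  ← best
Best: vehicle 1 Base → #101 → #104 → #103 → #102 → Base = 60; vehicle 2 Base → #105 → Base = 8; combined 68.

68 min — the smallest possible combined total.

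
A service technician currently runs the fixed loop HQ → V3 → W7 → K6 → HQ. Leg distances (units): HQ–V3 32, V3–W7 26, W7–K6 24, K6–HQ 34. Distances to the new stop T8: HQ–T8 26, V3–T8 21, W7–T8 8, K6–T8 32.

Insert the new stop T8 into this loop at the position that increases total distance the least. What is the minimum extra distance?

Minimum extra distance: 3, inserting T8 between V3 and W7.

Insertion cost between consecutive stops i–j is d(i,T8) + d(T8,j) − d(i,j):
  between HQ and V3: 26 + 21 − 32 = 15
  between V3 and W7: 21 + 8 − 26 = 3
  between W7 and K6: 8 + 32 − 24 = 16
  between K6 and HQ: 32 + 26 − 34 = 24
Cheapest insertion is between V3 and W7, adding 3.
New total = 116 + 3 = 119.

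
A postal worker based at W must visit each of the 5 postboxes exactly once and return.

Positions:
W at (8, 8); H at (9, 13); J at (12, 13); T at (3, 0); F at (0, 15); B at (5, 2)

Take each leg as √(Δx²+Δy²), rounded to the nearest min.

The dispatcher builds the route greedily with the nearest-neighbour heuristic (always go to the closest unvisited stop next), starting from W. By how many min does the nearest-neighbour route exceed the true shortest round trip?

W: H=5, J=6, B=7, T=9, F=11 ⇒ H
H: J=3, F=9, B=12, T=14 ⇒ J
J: F=12, B=13, T=16 ⇒ F
F: B=14, T=15 ⇒ B
B: T=3 ⇒ T
NN route W → H → J → F → B → T → W costs 46.
Optimal: W → J → H → F → T → B → W costs 43 (by enumerating all 60 distinct tours).
Excess = 46 − 43 = 3.

The nearest-neighbour route is 3 min longer than optimal.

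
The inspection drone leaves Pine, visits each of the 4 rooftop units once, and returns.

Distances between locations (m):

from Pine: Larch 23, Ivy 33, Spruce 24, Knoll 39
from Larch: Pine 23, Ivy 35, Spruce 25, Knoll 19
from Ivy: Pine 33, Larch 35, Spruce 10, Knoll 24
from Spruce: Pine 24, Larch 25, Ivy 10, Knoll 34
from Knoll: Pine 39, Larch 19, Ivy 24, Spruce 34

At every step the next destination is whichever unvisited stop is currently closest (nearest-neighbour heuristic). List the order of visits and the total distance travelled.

Total distance 100 m via the nearest-neighbour route Pine → Larch → Knoll → Ivy → Spruce → Pine.

From Pine: distances to unvisited — Larch=23, Spruce=24, Ivy=33, Knoll=39. Nearest is Larch (23).
From Larch: distances to unvisited — Knoll=19, Spruce=25, Ivy=35. Nearest is Knoll (19).
From Knoll: distances to unvisited — Ivy=24, Spruce=34. Nearest is Ivy (24).
From Ivy: distances to unvisited — Spruce=10. Nearest is Spruce (10).
Return Spruce→Pine: 24.
Total = 23 + 19 + 24 + 10 + 24 = 100.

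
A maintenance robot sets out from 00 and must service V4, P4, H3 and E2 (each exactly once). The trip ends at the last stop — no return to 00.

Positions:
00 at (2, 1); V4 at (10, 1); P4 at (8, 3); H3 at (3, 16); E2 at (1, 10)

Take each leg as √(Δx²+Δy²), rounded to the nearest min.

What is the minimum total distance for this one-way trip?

Minimum one-way distance = 27 min.

There are 4! = 24 possible orderings.
00 → V4 → P4 → H3 → E2: 8+3+14+6 = 31
00 → V4 → P4 → E2 → H3: 8+3+10+6 = 27
00 → V4 → H3 → P4 → E2: 8+17+14+10 = 49
00 → V4 → H3 → E2 → P4: 8+17+6+10 = 41
00 → V4 → E2 → P4 → H3: 8+13+10+14 = 45
00 → V4 → E2 → H3 → P4: 8+13+6+14 = 41
00 → P4 → V4 → H3 → E2: 6+3+17+6 = 32
00 → P4 → V4 → E2 → H3: 6+3+13+6 = 28
00 → P4 → H3 → V4 → E2: 6+14+17+13 = 50
00 → P4 → H3 → E2 → V4: 6+14+6+13 = 39
00 → P4 → E2 → V4 → H3: 6+10+13+17 = 46
00 → P4 → E2 → H3 → V4: 6+10+6+17 = 39
00 → H3 → V4 → P4 → E2: 15+17+3+10 = 45
00 → H3 → V4 → E2 → P4: 15+17+13+10 = 55
… (10 more)
The minimum is 27.
One shortest path: 00 → V4 → P4 → E2 → H3.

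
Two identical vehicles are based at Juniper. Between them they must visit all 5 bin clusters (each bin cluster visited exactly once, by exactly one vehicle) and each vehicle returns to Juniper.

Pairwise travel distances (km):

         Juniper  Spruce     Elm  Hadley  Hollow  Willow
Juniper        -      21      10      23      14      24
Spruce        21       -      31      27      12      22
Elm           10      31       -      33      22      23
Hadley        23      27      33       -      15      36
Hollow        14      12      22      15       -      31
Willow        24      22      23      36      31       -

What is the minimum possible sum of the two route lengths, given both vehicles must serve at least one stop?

116 km — the smallest possible combined total.

Check every non-empty split of the stops between the two vehicles; for each half take its own optimal tour:
  {Spruce} + {Elm, Hadley, Hollow, Willow}: 42 + 98 = 140
  {Elm} + {Spruce, Hadley, Hollow, Willow}: 20 + 96 = 116
  {Spruce, Elm} + {Hadley, Hollow, Willow}: 62 + 89 = 151
  {Hadley} + {Spruce, Elm, Hollow, Willow}: 46 + 81 = 127
  {Spruce, Hadley} + {Elm, Hollow, Willow}: 71 + 78 = 149
  {Elm, Hadley} + {Spruce, Hollow, Willow}: 66 + 72 = 138
  … (15 splits in total)
Best: vehicle 1 Juniper → Elm → Juniper = 20; vehicle 2 Juniper → Hadley → Hollow → Spruce → Willow → Juniper = 96; combined 116.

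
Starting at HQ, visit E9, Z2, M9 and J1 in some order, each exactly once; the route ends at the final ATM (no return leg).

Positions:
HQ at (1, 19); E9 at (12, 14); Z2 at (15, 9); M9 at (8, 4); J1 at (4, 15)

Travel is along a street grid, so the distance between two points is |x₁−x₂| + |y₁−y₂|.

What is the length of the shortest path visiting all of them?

Shortest open route: 36.

There are 4! = 24 possible orderings.
HQ → E9 → Z2 → M9 → J1: 16+8+12+15 = 51
HQ → E9 → Z2 → J1 → M9: 16+8+17+15 = 56
HQ → E9 → M9 → Z2 → J1: 16+14+12+17 = 59
HQ → E9 → M9 → J1 → Z2: 16+14+15+17 = 62
HQ → E9 → J1 → Z2 → M9: 16+9+17+12 = 54
HQ → E9 → J1 → M9 → Z2: 16+9+15+12 = 52
HQ → Z2 → E9 → M9 → J1: 24+8+14+15 = 61
HQ → Z2 → E9 → J1 → M9: 24+8+9+15 = 56
HQ → Z2 → M9 → E9 → J1: 24+12+14+9 = 59
HQ → Z2 → M9 → J1 → E9: 24+12+15+9 = 60
HQ → Z2 → J1 → E9 → M9: 24+17+9+14 = 64
HQ → Z2 → J1 → M9 → E9: 24+17+15+14 = 70
HQ → M9 → E9 → Z2 → J1: 22+14+8+17 = 61
HQ → M9 → E9 → J1 → Z2: 22+14+9+17 = 62
… (10 more)
HQ → J1 → E9 → Z2 → M9: 7+9+8+12 = 36  ← best
The minimum is 36.
One shortest path: HQ → J1 → E9 → Z2 → M9.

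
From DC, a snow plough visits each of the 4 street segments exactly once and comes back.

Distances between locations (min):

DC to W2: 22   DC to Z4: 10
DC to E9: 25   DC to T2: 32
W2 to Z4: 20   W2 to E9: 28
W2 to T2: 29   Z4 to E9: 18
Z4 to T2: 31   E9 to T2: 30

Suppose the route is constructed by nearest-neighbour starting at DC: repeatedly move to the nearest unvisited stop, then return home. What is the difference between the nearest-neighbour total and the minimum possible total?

Excess over optimum: 8 min.

DC: Z4=10, W2=22, E9=25, T2=32 ⇒ Z4
Z4: E9=18, W2=20, T2=31 ⇒ E9
E9: W2=28, T2=30 ⇒ W2
W2: T2=29 ⇒ T2
NN route DC → Z4 → E9 → W2 → T2 → DC costs 117.
Optimal: DC → W2 → T2 → E9 → Z4 → DC costs 109 (by enumerating all 12 distinct tours).
Excess = 117 − 109 = 8.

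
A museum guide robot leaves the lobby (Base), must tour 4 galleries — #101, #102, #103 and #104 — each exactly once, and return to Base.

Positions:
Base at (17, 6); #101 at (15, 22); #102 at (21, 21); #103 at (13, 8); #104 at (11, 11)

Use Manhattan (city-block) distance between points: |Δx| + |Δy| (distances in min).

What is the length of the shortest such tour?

There are 12 distinct closed tours to check (reversals are equivalent).
Base-#101-#102-#103-#104-Base: 18+7+21+5+11 = 62
Base-#101-#102-#104-#103-Base: 18+7+20+5+6 = 56
Base-#101-#103-#102-#104-Base: 18+16+21+20+11 = 86
Base-#101-#103-#104-#102-Base: 18+16+5+20+19 = 78
Base-#101-#104-#102-#103-Base: 18+15+20+21+6 = 80
Base-#101-#104-#103-#102-Base: 18+15+5+21+19 = 78
Base-#102-#101-#103-#104-Base: 19+7+16+5+11 = 58
Base-#102-#101-#104-#103-Base: 19+7+15+5+6 = 52
Base-#102-#103-#101-#104-Base: 19+21+16+15+11 = 82
Base-#102-#104-#101-#103-Base: 19+20+15+16+6 = 76
Base-#103-#101-#102-#104-Base: 6+16+7+20+11 = 60
Base-#103-#102-#101-#104-Base: 6+21+7+15+11 = 60
The minimum is 52.
One optimal route: Base → #102 → #101 → #104 → #103 → Base (or its reverse).

Minimum total distance: 52 min.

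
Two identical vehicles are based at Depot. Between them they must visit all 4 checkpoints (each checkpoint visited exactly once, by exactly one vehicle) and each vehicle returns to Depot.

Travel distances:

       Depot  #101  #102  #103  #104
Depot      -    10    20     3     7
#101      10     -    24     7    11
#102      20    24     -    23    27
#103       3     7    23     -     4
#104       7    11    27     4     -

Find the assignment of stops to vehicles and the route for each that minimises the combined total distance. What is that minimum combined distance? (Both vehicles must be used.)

68 — the smallest possible combined total.

Check every non-empty split of the stops between the two vehicles; for each half take its own optimal tour:
  {#101} + {#102, #103, #104}: 20 + 54 = 74
  {#102} + {#101, #103, #104}: 40 + 28 = 68
  {#101, #102} + {#103, #104}: 54 + 14 = 68
  {#103} + {#101, #102, #104}: 6 + 62 = 68
  {#101, #103} + {#102, #104}: 20 + 54 = 74
  {#102, #103} + {#101, #104}: 46 + 28 = 74
  … (7 splits in total)
Best: vehicle 1 Depot → #102 → Depot = 40; vehicle 2 Depot → #101 → #103 → #104 → Depot = 28; combined 68.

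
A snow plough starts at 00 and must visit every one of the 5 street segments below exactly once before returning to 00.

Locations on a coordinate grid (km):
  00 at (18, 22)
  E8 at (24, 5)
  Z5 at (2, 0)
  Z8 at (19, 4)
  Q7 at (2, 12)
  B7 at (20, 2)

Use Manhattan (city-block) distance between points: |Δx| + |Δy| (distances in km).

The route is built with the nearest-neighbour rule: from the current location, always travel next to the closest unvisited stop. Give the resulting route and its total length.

00 → [Z8:19 / B7:22 / E8:23 / Q7:26 / Z5:38] → Z8 (19)
Z8 → [B7:3 / E8:6 / Z5:21 / Q7:25] → B7 (3)
B7 → [E8:7 / Z5:20 / Q7:28] → E8 (7)
E8 → [Z5:27 / Q7:29] → Z5 (27)
Z5 → [Q7:12] → Q7 (12)
Return Q7→00: 26.
Total = 19 + 3 + 7 + 27 + 12 + 26 = 94.

Nearest-neighbour total = 94 km; route 00 → Z8 → B7 → E8 → Z5 → Q7 → 00.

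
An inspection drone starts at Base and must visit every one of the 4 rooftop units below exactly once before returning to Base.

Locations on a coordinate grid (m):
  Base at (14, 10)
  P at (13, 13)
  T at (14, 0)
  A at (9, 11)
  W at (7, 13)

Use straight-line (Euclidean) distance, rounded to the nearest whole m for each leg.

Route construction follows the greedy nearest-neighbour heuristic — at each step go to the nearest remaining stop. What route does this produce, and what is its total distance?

At Base the remaining stops are P 3, A 5, W 8, T 10; go to P.
At P the remaining stops are A 4, W 6, T 13; go to A.
At A the remaining stops are W 3, T 12; go to W.
At W the remaining stops are T 15; go to T.
Return T→Base: 10.
Total = 3 + 4 + 3 + 15 + 10 = 35.

Total distance 35 m via the nearest-neighbour route Base → P → A → W → T → Base.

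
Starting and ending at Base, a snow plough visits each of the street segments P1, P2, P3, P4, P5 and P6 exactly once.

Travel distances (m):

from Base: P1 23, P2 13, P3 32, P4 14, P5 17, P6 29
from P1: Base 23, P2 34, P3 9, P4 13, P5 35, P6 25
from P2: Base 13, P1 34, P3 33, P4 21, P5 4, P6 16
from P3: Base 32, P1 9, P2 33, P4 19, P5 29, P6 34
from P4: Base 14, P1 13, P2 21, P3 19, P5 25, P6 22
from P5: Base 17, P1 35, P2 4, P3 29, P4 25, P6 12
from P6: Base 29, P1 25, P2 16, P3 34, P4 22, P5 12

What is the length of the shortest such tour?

With 6 stops there are 6!/2 = 360 distinct round trips (a route and its reverse cost the same).
Base→P1→P2→P3→P4→P5→P6→Base: 23+34+33+19+25+12+29 = 175
Base→P1→P2→P3→P4→P6→P5→Base: 23+34+33+19+22+12+17 = 160
Base→P1→P2→P3→P5→P4→P6→Base: 23+34+33+29+25+22+29 = 195
Base→P1→P2→P3→P5→P6→P4→Base: 23+34+33+29+12+22+14 = 167
Base→P1→P2→P3→P6→P4→P5→Base: 23+34+33+34+22+25+17 = 188
Base→P1→P2→P3→P6→P5→P4→Base: 23+34+33+34+12+25+14 = 175
Base→P1→P2→P4→P3→P5→P6→Base: 23+34+21+19+29+12+29 = 167
Base→P1→P2→P4→P3→P6→P5→Base: 23+34+21+19+34+12+17 = 160
… (352 more)
Base→P2→P5→P6→P1→P3→P4→Base: 13+4+12+25+9+19+14 = 96  ← best
The minimum is 96.
One optimal route: Base → P2 → P5 → P6 → P1 → P3 → P4 → Base (or its reverse).

Shortest round trip = 96 m.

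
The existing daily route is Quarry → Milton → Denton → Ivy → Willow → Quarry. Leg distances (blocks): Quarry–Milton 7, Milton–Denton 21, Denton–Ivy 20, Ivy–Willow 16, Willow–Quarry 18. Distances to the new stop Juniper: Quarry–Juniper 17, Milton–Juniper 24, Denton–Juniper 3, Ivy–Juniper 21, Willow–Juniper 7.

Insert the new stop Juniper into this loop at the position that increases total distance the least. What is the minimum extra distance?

Adding 4 blocks by placing Juniper on the Denton–Ivy leg.

Insertion cost between consecutive stops i–j is d(i,Juniper) + d(Juniper,j) − d(i,j):
  between Quarry and Milton: 17 + 24 − 7 = 34
  between Milton and Denton: 24 + 3 − 21 = 6
  between Denton and Ivy: 3 + 21 − 20 = 4
  between Ivy and Willow: 21 + 7 − 16 = 12
  between Willow and Quarry: 7 + 17 − 18 = 6
Cheapest insertion is between Denton and Ivy, adding 4.
New total = 82 + 4 = 86.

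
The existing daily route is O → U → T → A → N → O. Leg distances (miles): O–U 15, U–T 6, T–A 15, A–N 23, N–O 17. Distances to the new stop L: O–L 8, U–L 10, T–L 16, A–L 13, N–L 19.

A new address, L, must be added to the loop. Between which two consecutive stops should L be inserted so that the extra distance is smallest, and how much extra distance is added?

Minimum extra distance: 3 miles, inserting L between O and U.

Insertion cost between consecutive stops i–j is d(i,L) + d(L,j) − d(i,j):
  between O and U: 8 + 10 − 15 = 3
  between U and T: 10 + 16 − 6 = 20
  between T and A: 16 + 13 − 15 = 14
  between A and N: 13 + 19 − 23 = 9
  between N and O: 19 + 8 − 17 = 10
Cheapest insertion is between O and U, adding 3.
New total = 76 + 3 = 79.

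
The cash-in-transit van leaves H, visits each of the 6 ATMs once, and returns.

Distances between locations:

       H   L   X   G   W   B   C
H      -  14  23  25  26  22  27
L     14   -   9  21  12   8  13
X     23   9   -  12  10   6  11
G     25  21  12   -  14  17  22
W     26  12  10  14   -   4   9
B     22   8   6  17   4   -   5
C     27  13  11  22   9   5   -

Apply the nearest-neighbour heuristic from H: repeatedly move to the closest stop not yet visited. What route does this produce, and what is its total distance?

H → [L:14 / B:22 / X:23 / G:25 / W:26 / C:27] → L (14)
L → [B:8 / X:9 / W:12 / C:13 / G:21] → B (8)
B → [W:4 / C:5 / X:6 / G:17] → W (4)
W → [C:9 / X:10 / G:14] → C (9)
C → [X:11 / G:22] → X (11)
X → [G:12] → G (12)
Return G→H: 25.
Total = 14 + 8 + 4 + 9 + 11 + 12 + 25 = 83.

83 along H → L → B → W → C → X → G → H.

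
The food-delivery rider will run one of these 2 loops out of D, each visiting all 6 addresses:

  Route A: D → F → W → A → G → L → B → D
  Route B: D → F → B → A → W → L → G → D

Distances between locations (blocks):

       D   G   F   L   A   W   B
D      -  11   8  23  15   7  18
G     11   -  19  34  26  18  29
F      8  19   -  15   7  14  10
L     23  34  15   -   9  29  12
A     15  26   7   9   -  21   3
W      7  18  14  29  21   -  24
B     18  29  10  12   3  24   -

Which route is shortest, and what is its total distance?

Route A: 8 + 14 + 21 + 26 + 34 + 12 + 18 = 133
Route B: 8 + 10 + 3 + 21 + 29 + 34 + 11 = 116

Shortest is Route B, total 116 blocks.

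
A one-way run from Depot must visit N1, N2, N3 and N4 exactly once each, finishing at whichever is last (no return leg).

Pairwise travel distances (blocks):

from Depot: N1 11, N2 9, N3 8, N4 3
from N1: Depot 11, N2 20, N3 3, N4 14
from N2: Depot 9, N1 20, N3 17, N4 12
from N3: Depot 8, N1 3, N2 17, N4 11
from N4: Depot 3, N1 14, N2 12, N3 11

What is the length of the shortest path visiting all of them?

There are 4! = 24 possible orderings.
Depot → N1 → N2 → N3 → N4: 11+20+17+11 = 59
Depot → N1 → N2 → N4 → N3: 11+20+12+11 = 54
Depot → N1 → N3 → N2 → N4: 11+3+17+12 = 43
Depot → N1 → N3 → N4 → N2: 11+3+11+12 = 37
Depot → N1 → N4 → N2 → N3: 11+14+12+17 = 54
Depot → N1 → N4 → N3 → N2: 11+14+11+17 = 53
Depot → N2 → N1 → N3 → N4: 9+20+3+11 = 43
Depot → N2 → N1 → N4 → N3: 9+20+14+11 = 54
Depot → N2 → N3 → N1 → N4: 9+17+3+14 = 43
Depot → N2 → N3 → N4 → N1: 9+17+11+14 = 51
Depot → N2 → N4 → N1 → N3: 9+12+14+3 = 38
Depot → N2 → N4 → N3 → N1: 9+12+11+3 = 35
Depot → N3 → N1 → N2 → N4: 8+3+20+12 = 43
Depot → N3 → N1 → N4 → N2: 8+3+14+12 = 37
… (10 more)
The minimum is 35.
One shortest path: Depot → N2 → N4 → N3 → N1.

Minimum one-way distance = 35 blocks.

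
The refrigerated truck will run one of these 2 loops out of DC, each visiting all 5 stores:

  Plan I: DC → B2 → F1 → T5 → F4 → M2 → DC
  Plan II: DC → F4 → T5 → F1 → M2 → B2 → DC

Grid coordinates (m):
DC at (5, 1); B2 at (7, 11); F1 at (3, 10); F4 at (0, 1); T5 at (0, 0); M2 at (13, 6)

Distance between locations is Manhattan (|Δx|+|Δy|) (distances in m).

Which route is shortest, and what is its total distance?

Plan I: 12 + 5 + 13 + 1 + 18 + 13 = 62
Plan II: 5 + 1 + 13 + 14 + 11 + 12 = 56

56 m — Plan II is the shortest.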